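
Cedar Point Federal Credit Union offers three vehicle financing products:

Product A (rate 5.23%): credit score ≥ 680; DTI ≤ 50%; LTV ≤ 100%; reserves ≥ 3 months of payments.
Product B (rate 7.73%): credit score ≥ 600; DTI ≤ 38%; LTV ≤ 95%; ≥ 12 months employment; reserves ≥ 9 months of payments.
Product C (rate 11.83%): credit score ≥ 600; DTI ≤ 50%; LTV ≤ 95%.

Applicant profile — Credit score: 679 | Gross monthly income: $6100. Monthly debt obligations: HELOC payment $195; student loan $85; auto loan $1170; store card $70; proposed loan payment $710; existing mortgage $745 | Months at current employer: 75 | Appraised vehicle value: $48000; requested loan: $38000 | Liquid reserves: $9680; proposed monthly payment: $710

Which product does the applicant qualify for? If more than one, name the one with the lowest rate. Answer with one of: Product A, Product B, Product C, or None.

Total debts = (195 + 85 + 1,170 + 70 + 710 + 745) = 2,975; DTI = 2,975/6,100 = 48.8%.
LTV = 38,000/48,000 = 79.2%.
Reserves = 9,680/710 = 13.6 months.
Product A: score 679 < 680; DTI 48.8% ≤ 50%; LTV 79.2% ≤ 100%; reserves 13.6 ≥ 3 mo → does not qualify.
Product B: score 679 ≥ 600; DTI 48.8% > 38%; LTV 79.2% ≤ 95%; employment 75 ≥ 12 mo; reserves 13.6 ≥ 9 mo → does not qualify.
Product C: score 679 ≥ 600; DTI 48.8% ≤ 50%; LTV 79.2% ≤ 95% → qualifies.

Product C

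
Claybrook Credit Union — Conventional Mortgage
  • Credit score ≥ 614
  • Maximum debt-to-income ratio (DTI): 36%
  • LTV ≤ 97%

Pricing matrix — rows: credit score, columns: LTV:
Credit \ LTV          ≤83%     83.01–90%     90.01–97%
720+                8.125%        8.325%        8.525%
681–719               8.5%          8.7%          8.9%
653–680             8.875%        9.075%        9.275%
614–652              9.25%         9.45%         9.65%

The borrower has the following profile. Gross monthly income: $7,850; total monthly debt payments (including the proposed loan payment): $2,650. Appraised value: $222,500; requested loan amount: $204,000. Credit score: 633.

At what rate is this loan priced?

Credit score 633 ≥ 614; DTI = 2,650/7,850 = 33.8% ≤ 36%
LTV: 204,000 ÷ 222,500 = 91.7%, within 97% cap
Score 633 is in the 614–652 band; LTV 91.7% is in the 90.01–97% band → 9.65%.

9.65%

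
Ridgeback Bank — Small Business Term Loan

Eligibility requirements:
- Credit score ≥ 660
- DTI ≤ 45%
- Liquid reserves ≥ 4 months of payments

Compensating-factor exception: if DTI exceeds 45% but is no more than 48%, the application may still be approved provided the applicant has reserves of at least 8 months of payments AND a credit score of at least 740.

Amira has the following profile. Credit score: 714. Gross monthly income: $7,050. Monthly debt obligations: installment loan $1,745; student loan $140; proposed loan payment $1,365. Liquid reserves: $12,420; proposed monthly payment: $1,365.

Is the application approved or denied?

Denied

Credit score 714 ≥ 660 (meets base)
Total debts = (1,745 + 140 + 1,365) = 3,250. DTI = 3,250/7,050 = 46.1% > 45% — standard DTI limit exceeded.
Reserves = 12,420/1,365 = 9.1 months ≥ 4
DTI 46.1% is within the 45%–48% exception band; checking compensating factors.
Override check — reserves: 9.1 mo (ok); score: 714 (below 740).
Override conditions not both satisfied; exception does not apply.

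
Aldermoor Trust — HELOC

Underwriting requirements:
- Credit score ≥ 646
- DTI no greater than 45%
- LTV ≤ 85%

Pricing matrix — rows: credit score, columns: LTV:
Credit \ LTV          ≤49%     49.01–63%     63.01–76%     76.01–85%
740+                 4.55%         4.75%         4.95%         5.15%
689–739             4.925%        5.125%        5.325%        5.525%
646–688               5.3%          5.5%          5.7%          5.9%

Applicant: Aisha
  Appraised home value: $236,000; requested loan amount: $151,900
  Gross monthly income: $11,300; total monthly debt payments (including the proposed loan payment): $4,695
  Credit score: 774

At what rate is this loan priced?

4.95%

Credit score 774 ≥ 646; DTI: 4,695 ÷ 11,300 = 41.5%, within the 45% cap
Loan-to-value = 151,900/236,000 = 64.4% — pass (85% max)
Row: 774 falls in 740+. Column: 64.4% falls in 63.01–76%. Rate = 4.95%.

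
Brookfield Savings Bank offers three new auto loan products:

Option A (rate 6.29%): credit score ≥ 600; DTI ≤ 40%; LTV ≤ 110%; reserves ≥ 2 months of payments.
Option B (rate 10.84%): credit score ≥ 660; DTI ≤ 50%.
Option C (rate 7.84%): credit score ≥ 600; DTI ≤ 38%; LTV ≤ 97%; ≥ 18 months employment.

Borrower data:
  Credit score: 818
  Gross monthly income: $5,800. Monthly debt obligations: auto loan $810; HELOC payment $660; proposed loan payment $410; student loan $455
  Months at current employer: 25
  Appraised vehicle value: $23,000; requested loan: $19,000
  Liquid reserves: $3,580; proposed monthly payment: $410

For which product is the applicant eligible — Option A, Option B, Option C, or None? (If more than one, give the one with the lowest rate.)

Option B

Total debts = (810 + 660 + 410 + 455) = 2,335; DTI = 2,335/5,800 = 40.3%.
LTV = 19,000/23,000 = 82.6%.
Reserves = 3,580/410 = 8.7 months.
Option A: score 818 ≥ 600; DTI 40.3% > 40%; LTV 82.6% ≤ 110%; reserves 8.7 ≥ 2 mo → does not qualify.
Option B: score 818 ≥ 660; DTI 40.3% ≤ 50% → qualifies.
Option C: score 818 ≥ 600; DTI 40.3% > 38%; LTV 82.6% ≤ 97%; employment 25 ≥ 18 mo → does not qualify.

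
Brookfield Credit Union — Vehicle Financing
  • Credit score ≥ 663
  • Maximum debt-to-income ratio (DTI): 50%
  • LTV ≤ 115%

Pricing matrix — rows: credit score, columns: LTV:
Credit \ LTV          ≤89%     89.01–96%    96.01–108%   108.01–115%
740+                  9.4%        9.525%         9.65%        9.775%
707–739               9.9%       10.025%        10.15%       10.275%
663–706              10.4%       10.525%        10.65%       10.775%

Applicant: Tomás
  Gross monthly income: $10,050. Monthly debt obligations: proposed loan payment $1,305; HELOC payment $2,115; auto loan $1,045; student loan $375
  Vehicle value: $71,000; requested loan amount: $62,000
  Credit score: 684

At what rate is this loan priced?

Credit score 684 ≥ 663; Total monthly debts = (1,305 + 2,115 + 1,045 + 375) = 4,840. DTI = 4,840/10,050 = 48.2% ≤ 50%
Loan-to-value = 62,000/71,000 = 87.3% — pass (115% max)
Score 684 is in the 663–706 band; LTV 87.3% is in the ≤89% band → 10.4%.

10.4%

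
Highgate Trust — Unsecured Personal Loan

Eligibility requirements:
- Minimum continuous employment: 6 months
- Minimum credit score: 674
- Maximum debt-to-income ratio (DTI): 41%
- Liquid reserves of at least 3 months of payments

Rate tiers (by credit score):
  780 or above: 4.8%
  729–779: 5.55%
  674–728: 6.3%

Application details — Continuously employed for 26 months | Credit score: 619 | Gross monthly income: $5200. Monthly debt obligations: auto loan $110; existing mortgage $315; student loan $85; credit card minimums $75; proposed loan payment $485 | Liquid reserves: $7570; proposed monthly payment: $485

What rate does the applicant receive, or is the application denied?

Credit score 619 < 674 (below minimum)
Employment 26 ≥ 6 months
Total monthly debts = (110 + 315 + 85 + 75 + 485) = 1,070. Debt-to-income = 1,070/5,200 = 20.6% — meets 41% limit
Reserves = 7,570/485 = 15.6 months ≥ 3
Not all requirements met → denied.

Denied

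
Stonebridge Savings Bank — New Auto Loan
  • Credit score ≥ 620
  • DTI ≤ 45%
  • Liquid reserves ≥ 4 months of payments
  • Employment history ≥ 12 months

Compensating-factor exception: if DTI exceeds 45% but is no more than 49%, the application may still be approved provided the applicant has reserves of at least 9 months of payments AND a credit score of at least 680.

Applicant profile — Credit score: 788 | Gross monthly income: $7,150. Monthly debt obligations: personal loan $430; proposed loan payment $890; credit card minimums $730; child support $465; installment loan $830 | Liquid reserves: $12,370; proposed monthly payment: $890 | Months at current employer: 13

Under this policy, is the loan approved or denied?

Approved

Credit score 788 ≥ 620 (meets base)
Total debts = (430 + 890 + 730 + 465 + 830) = 3,345. DTI: 3,345 ÷ 7,150 = 46.8%, over the 45% base limit.
Liquid reserves cover 12,370/890 = 13.9 months — ≥ 4 required
Employment 13 ≥ 12 months
46.8% falls in the override range (45%–49%), so the compensating-factor test applies.
Reserves 13.9 ≥ 9 months; credit score 788 ≥ 680.
Both compensating conditions met → exception applies.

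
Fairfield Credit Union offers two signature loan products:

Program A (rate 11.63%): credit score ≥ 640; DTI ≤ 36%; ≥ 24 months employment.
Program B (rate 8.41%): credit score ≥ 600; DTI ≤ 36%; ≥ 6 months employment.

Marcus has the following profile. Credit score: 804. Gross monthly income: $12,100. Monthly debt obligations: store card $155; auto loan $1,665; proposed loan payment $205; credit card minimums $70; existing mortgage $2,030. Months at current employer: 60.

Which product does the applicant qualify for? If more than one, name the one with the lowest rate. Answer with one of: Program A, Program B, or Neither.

Program B

Total debts = (155 + 1,665 + 205 + 70 + 2,030) = 4,125; DTI = 4,125/12,100 = 34.1%.
Program A: score 804 ≥ 640; DTI 34.1% ≤ 36%; employment 60 ≥ 24 mo → qualifies.
Program B: score 804 ≥ 600; DTI 34.1% ≤ 36%; employment 60 ≥ 6 mo → qualifies.
Qualifying: Program A, Program B. Lowest rate is 8.41% → Program B.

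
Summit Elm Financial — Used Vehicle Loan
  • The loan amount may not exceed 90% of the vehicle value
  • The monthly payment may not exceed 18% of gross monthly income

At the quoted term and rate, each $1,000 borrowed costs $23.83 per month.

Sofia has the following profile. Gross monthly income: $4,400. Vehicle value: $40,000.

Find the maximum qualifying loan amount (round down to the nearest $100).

Payment cap: 18% × $4,400 = $792/month.
At $23.83 per $1,000, that supports 792/23.83 × 1,000 ≈ $33,235 → $33,200.
LTV cap: 90% × $40,000 = $36,000 → $36,000.
Binding constraint: payment-to-income.

$33,200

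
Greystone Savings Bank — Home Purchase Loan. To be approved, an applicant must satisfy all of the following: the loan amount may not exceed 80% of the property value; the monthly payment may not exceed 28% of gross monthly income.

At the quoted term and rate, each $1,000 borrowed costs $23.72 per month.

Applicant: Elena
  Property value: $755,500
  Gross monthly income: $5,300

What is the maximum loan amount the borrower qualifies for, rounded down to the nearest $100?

Payment cap: 28% × $5,300 = $1,484/month.
At $23.72 per $1,000, that supports 1,484/23.72 × 1,000 ≈ $62,563 → $62,500.
LTV cap: 80% × $755,500 = $604,400 → $604,400.
Binding constraint: payment-to-income.

$62,500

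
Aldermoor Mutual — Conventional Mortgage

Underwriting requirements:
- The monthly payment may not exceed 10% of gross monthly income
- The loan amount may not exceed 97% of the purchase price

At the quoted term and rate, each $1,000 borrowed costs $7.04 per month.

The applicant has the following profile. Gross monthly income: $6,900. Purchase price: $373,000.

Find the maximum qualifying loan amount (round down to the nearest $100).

Payment cap: 10% × $6,900 = $690/month.
At $7.04 per $1,000, that supports 690/7.04 × 1,000 ≈ $98,011 → $98,000.
LTV cap: 97% × $373,000 = $361,810 → $361,800.
Binding constraint: payment-to-income.

$98,000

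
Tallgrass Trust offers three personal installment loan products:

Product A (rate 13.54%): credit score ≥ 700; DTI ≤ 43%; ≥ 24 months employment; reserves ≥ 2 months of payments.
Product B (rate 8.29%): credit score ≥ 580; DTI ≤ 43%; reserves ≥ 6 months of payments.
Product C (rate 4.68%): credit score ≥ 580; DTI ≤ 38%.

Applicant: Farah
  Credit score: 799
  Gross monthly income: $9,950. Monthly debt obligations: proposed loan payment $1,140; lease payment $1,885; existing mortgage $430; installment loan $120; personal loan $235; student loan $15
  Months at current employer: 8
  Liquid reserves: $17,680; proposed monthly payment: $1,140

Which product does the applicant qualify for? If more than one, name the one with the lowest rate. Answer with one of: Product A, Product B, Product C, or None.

Product B

Total debts = (1,140 + 1,885 + 430 + 120 + 235 + 15) = 3,825; DTI = 3,825/9,950 = 38.4%.
Reserves = 17,680/1,140 = 15.5 months.
Product A: score 799 ≥ 700; DTI 38.4% ≤ 43%; employment 8 < 24 mo; reserves 15.5 ≥ 2 mo → does not qualify.
Product B: score 799 ≥ 580; DTI 38.4% ≤ 43%; reserves 15.5 ≥ 6 mo → qualifies.
Product C: score 799 ≥ 580; DTI 38.4% > 38% → does not qualify.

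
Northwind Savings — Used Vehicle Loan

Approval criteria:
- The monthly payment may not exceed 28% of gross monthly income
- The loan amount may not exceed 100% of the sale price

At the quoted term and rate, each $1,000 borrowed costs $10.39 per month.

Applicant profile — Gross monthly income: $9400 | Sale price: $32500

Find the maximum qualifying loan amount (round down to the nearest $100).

$32,500

Payment cap: 28% × $9,400 = $2,632/month.
At $10.39 per $1,000, that supports 2,632/10.39 × 1,000 ≈ $253,320 → $253,300.
LTV cap: 100% × $32,500 = $32,500 → $32,500.
Binding constraint: loan-to-value.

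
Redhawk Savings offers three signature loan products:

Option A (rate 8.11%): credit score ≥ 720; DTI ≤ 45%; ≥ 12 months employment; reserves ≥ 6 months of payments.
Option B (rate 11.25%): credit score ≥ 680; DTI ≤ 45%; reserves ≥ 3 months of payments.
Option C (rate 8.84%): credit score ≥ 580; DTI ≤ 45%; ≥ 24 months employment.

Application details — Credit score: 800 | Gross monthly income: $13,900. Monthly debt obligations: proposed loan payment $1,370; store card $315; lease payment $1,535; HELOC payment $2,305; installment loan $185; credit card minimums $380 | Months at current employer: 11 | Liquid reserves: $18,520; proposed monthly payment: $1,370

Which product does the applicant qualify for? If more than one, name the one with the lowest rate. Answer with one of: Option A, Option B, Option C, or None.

Total debts = (1,370 + 315 + 1,535 + 2,305 + 185 + 380) = 6,090; DTI = 6,090/13,900 = 43.8%.
Reserves = 18,520/1,370 = 13.5 months.
Option A: score 800 ≥ 720; DTI 43.8% ≤ 45%; employment 11 < 12 mo; reserves 13.5 ≥ 6 mo → does not qualify.
Option B: score 800 ≥ 680; DTI 43.8% ≤ 45%; reserves 13.5 ≥ 3 mo → qualifies.
Option C: score 800 ≥ 580; DTI 43.8% ≤ 45%; employment 11 < 24 mo → does not qualify.

Option B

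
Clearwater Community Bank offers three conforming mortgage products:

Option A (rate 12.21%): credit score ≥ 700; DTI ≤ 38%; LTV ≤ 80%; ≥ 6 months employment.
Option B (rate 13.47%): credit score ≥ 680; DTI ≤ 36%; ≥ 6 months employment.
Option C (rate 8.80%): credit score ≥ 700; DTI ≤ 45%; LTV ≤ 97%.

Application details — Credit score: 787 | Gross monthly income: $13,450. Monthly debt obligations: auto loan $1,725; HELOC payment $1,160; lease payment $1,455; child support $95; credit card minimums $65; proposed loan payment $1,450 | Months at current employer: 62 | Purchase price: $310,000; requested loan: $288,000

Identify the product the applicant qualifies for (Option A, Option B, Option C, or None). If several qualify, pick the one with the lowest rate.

Option C

Total debts = (1,725 + 1,160 + 1,455 + 95 + 65 + 1,450) = 5,950; DTI = 5,950/13,450 = 44.2%.
LTV = 288,000/310,000 = 92.9%.
Option A: score 787 ≥ 700; DTI 44.2% > 38%; LTV 92.9% > 80%; employment 62 ≥ 6 mo → does not qualify.
Option B: score 787 ≥ 680; DTI 44.2% > 36%; employment 62 ≥ 6 mo → does not qualify.
Option C: score 787 ≥ 700; DTI 44.2% ≤ 45%; LTV 92.9% ≤ 97% → qualifies.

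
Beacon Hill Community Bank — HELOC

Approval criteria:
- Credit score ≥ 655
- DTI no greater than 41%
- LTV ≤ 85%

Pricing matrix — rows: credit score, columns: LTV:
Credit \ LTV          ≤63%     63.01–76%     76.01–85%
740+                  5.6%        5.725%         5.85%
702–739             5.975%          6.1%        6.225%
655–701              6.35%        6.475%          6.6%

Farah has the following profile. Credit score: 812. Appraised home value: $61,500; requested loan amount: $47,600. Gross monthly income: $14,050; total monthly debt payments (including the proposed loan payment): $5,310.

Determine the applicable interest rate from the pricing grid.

5.85%

Credit score 812 ≥ 655; Debt-to-income = 5,310/14,050 = 37.8% — meets 41% limit
Loan-to-value = 47,600/61,500 = 77.4% — pass (85% max)
Row: 812 falls in 740+. Column: 77.4% falls in 76.01–85%. Rate = 5.85%.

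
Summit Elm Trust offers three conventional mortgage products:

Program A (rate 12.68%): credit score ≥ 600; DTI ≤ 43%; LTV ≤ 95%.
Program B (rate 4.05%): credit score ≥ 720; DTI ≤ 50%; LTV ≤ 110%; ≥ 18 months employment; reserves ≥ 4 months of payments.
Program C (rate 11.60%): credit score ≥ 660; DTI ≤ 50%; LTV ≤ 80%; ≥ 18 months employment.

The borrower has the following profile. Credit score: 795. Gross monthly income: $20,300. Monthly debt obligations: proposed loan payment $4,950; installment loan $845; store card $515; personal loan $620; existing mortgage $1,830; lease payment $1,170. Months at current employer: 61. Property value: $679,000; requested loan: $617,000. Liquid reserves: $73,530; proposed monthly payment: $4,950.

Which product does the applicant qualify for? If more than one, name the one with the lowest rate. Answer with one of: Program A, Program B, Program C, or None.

Total debts = (4,950 + 845 + 515 + 620 + 1,830 + 1,170) = 9,930; DTI = 9,930/20,300 = 48.9%.
LTV = 617,000/679,000 = 90.9%.
Reserves = 73,530/4,950 = 14.9 months.
Program A: score 795 ≥ 600; DTI 48.9% > 43%; LTV 90.9% ≤ 95% → does not qualify.
Program B: score 795 ≥ 720; DTI 48.9% ≤ 50%; LTV 90.9% ≤ 110%; employment 61 ≥ 18 mo; reserves 14.9 ≥ 4 mo → qualifies.
Program C: score 795 ≥ 660; DTI 48.9% ≤ 50%; LTV 90.9% > 80%; employment 61 ≥ 18 mo → does not qualify.

Program B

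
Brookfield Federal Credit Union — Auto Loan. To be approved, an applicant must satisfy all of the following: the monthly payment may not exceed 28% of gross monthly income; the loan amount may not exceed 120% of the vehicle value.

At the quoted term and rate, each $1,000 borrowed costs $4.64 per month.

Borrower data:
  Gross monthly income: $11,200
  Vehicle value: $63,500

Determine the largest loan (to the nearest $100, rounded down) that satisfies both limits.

Payment cap: 28% × $11,200 = $3,136/month.
At $4.64 per $1,000, that supports 3,136/4.64 × 1,000 ≈ $675,862 → $675,800.
LTV cap: 120% × $63,500 = $76,200 → $76,200.
Binding constraint: loan-to-value.

$76,200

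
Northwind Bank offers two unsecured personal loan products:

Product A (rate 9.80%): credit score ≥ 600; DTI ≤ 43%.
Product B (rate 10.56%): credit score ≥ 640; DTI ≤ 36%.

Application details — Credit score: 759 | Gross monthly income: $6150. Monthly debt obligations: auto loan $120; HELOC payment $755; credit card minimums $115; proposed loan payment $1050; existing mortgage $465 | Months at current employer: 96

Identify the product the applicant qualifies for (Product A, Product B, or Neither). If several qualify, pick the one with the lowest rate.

Total debts = (120 + 755 + 115 + 1,050 + 465) = 2,505; DTI = 2,505/6,150 = 40.7%.
Product A: score 759 ≥ 600; DTI 40.7% ≤ 43% → qualifies.
Product B: score 759 ≥ 640; DTI 40.7% > 36% → does not qualify.

Product A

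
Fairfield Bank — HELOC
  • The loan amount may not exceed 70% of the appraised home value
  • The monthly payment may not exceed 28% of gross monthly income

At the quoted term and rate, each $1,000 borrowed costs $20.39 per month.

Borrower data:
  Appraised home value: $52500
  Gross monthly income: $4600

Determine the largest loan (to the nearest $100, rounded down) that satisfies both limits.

Payment cap: 28% × $4,600 = $1,288/month.
At $20.39 per $1,000, that supports 1,288/20.39 × 1,000 ≈ $63,168 → $63,100.
LTV cap: 70% × $52,500 = $36,750 → $36,700.
Binding constraint: loan-to-value.

$36,700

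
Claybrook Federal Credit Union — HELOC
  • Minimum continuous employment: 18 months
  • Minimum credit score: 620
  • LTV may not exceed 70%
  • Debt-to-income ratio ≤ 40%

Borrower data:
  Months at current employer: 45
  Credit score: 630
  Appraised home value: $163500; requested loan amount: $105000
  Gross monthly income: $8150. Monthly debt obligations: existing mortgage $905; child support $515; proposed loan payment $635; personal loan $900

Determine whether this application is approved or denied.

Employment 45 ≥ 18 months
Credit score 630 ≥ 620 (meets)
Loan-to-value = 105,000/163,500 = 64.2% — pass (70% max)
Total monthly debts = (905 + 515 + 635 + 900) = 2,955. DTI: 2,955 ÷ 8,150 = 36.3%, within the 40% cap
All criteria satisfied.

Approved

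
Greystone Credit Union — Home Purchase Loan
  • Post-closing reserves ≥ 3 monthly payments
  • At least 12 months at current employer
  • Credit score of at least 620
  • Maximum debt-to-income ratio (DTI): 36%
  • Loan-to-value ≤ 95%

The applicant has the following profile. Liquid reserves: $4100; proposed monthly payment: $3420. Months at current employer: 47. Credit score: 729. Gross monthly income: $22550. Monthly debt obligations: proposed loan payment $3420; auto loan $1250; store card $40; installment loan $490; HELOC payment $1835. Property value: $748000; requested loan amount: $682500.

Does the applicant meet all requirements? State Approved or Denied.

Denied

Reserves = 4,100/3,420 = 1.2 months < 3
Employment 47 ≥ 12 months
Credit score 729 ≥ 620 (meets)
Total monthly debts = (3,420 + 1,250 + 40 + 490 + 1,835) = 7,035. DTI = 7,035/22,550 = 31.2% ≤ 36%
LTV = 682,500/748,000 = 91.2% ≤ 95%
Fails on reserves.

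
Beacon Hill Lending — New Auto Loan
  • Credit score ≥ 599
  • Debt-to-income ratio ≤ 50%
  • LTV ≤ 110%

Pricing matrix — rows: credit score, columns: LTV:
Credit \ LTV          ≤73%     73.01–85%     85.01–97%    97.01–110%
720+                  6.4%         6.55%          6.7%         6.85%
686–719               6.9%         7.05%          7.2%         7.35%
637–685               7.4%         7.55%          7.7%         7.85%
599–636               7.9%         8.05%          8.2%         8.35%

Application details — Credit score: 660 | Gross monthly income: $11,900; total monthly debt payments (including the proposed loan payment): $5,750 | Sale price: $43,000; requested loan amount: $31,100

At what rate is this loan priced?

Credit score 660 ≥ 599; DTI = 5,750/11,900 = 48.3% ≤ 50%
LTV: 31,100 ÷ 43,000 = 72.3%, within 110% cap
Credit 660 → row 637–685; LTV 72.3% → column ≤73%. Grid cell → 7.4%.

7.4%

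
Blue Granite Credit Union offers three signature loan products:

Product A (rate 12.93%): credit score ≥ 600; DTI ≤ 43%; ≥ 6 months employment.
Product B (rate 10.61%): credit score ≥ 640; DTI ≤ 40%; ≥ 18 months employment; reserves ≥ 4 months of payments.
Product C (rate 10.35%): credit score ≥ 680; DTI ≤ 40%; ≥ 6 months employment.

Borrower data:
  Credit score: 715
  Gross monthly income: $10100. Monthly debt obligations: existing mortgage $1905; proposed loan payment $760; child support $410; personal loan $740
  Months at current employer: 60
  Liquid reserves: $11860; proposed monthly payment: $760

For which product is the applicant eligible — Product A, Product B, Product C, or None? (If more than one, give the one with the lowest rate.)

Product C

Total debts = (1,905 + 760 + 410 + 740) = 3,815; DTI = 3,815/10,100 = 37.8%.
Reserves = 11,860/760 = 15.6 months.
Product A: score 715 ≥ 600; DTI 37.8% ≤ 43%; employment 60 ≥ 6 mo → qualifies.
Product B: score 715 ≥ 640; DTI 37.8% ≤ 40%; employment 60 ≥ 18 mo; reserves 15.6 ≥ 4 mo → qualifies.
Product C: score 715 ≥ 680; DTI 37.8% ≤ 40%; employment 60 ≥ 6 mo → qualifies.
Qualifying: Product A, Product B, Product C. Lowest rate is 10.35% → Product C.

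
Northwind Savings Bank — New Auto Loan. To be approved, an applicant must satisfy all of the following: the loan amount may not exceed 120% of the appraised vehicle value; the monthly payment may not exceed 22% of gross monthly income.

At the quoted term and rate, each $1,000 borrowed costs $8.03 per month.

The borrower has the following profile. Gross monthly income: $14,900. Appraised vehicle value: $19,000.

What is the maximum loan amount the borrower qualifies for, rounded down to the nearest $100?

Payment cap: 22% × $14,900 = $3,278/month.
At $8.03 per $1,000, that supports 3,278/8.03 × 1,000 ≈ $408,219 → $408,200.
LTV cap: 120% × $19,000 = $22,800 → $22,800.
Binding constraint: loan-to-value.

$22,800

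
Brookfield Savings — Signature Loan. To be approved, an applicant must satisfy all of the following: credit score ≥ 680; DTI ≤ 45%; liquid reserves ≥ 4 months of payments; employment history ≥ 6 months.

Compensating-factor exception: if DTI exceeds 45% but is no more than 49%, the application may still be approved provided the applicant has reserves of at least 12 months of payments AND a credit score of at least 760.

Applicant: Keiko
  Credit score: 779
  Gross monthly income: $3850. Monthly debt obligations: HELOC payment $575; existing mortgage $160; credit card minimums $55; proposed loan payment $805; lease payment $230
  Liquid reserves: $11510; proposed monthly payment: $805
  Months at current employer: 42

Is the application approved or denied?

Credit score 779 ≥ 680 (meets base)
Total debts = (575 + 160 + 55 + 805 + 230) = 1,825. DTI: 1,825 ÷ 3,850 = 47.4%, over the 45% base limit.
Reserves = 11,510/805 = 14.3 months ≥ 4
Employment 42 ≥ 6 months
DTI 47.4% is within the 45%–49% exception band; checking compensating factors.
Reserves 14.3 ≥ 12 months; credit score 779 ≥ 760.
Both override conditions satisfied; DTI exception granted.

Approved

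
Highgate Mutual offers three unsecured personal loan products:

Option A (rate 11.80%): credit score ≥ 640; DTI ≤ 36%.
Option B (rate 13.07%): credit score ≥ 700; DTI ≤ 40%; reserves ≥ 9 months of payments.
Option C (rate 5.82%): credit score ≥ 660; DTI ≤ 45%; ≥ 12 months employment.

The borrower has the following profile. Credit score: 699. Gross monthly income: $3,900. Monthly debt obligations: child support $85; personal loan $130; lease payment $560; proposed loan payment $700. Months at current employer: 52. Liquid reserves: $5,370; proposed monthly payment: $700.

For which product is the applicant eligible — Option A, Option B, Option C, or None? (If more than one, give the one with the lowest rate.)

Option C

Total debts = (85 + 130 + 560 + 700) = 1,475; DTI = 1,475/3,900 = 37.8%.
Reserves = 5,370/700 = 7.7 months.
Option A: score 699 ≥ 640; DTI 37.8% > 36% → does not qualify.
Option B: score 699 < 700; DTI 37.8% ≤ 40%; reserves 7.7 < 9 mo → does not qualify.
Option C: score 699 ≥ 660; DTI 37.8% ≤ 45%; employment 52 ≥ 12 mo → qualifies.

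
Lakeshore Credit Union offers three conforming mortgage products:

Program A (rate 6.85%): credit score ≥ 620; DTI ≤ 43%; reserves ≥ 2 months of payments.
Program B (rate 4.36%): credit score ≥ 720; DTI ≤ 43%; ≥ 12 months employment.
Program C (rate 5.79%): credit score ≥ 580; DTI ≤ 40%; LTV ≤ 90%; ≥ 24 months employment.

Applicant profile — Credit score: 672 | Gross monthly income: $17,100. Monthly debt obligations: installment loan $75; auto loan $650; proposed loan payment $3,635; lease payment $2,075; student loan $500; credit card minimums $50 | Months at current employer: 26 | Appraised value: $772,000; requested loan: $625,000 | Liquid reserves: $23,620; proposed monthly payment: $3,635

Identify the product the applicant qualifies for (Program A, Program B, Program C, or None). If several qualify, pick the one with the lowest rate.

Program A

Total debts = (75 + 650 + 3,635 + 2,075 + 500 + 50) = 6,985; DTI = 6,985/17,100 = 40.8%.
LTV = 625,000/772,000 = 81%.
Reserves = 23,620/3,635 = 6.5 months.
Program A: score 672 ≥ 620; DTI 40.8% ≤ 43%; reserves 6.5 ≥ 2 mo → qualifies.
Program B: score 672 < 720; DTI 40.8% ≤ 43%; employment 26 ≥ 12 mo → does not qualify.
Program C: score 672 ≥ 580; DTI 40.8% > 40%; LTV 81% ≤ 90%; employment 26 ≥ 24 mo → does not qualify.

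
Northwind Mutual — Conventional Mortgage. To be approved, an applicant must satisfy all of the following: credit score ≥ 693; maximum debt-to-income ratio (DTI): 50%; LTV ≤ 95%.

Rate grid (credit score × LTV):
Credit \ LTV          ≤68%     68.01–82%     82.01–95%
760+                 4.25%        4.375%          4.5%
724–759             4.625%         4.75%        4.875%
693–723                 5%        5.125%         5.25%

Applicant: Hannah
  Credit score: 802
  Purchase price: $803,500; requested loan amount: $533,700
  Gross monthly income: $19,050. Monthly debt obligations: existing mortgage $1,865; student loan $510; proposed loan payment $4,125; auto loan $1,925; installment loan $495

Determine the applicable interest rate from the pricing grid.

Credit score 802 ≥ 693; Total monthly debts = (1,865 + 510 + 4,125 + 1,925 + 495) = 8,920. DTI = 8,920/19,050 = 46.8% ≤ 50%
LTV: 533,700 ÷ 803,500 = 66.4%, within 95% cap
Credit 802 → row 760+; LTV 66.4% → column ≤68%. Grid cell → 4.25%.

4.25%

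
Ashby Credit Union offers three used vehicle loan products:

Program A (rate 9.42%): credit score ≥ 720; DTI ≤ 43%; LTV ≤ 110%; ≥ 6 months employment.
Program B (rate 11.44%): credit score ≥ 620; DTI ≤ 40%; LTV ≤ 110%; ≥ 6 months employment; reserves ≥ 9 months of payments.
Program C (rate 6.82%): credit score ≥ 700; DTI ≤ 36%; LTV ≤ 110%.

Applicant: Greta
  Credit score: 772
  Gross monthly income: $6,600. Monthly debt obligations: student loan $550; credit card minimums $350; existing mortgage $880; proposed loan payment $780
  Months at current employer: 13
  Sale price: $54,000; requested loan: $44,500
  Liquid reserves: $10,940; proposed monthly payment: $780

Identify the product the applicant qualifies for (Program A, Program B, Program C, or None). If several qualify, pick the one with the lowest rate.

Program A

Total debts = (550 + 350 + 880 + 780) = 2,560; DTI = 2,560/6,600 = 38.8%.
LTV = 44,500/54,000 = 82.4%.
Reserves = 10,940/780 = 14.0 months.
Program A: score 772 ≥ 720; DTI 38.8% ≤ 43%; LTV 82.4% ≤ 110%; employment 13 ≥ 6 mo → qualifies.
Program B: score 772 ≥ 620; DTI 38.8% ≤ 40%; LTV 82.4% ≤ 110%; employment 13 ≥ 6 mo; reserves 14.0 ≥ 9 mo → qualifies.
Program C: score 772 ≥ 700; DTI 38.8% > 36%; LTV 82.4% ≤ 110% → does not qualify.
Qualifying: Program A, Program B. Lowest rate is 9.42% → Program A.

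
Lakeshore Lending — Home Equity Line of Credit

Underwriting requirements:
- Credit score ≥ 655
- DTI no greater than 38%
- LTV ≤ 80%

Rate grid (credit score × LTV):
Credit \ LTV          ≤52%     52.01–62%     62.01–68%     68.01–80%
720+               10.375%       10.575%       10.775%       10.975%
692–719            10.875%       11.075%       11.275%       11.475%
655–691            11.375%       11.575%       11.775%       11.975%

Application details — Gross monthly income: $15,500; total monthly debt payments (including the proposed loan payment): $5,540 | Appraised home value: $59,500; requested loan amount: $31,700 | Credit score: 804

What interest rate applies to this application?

Credit score 804 ≥ 655; Debt-to-income = 5,540/15,500 = 35.7% — meets 38% limit
LTV: 31,700 ÷ 59,500 = 53.3%, within 80% cap
Row: 804 falls in 720+. Column: 53.3% falls in 52.01–62%. Rate = 10.575%.

10.575%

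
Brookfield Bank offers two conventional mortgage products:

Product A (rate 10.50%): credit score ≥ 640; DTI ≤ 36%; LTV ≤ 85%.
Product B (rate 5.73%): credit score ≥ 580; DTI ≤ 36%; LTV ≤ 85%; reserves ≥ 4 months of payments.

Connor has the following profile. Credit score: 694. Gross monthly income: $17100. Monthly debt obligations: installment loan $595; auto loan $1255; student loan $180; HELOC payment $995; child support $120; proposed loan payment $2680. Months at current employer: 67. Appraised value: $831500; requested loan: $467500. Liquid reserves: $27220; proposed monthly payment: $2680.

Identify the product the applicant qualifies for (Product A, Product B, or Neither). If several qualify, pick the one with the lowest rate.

Product B

Total debts = (595 + 1,255 + 180 + 995 + 120 + 2,680) = 5,825; DTI = 5,825/17,100 = 34.1%.
LTV = 467,500/831,500 = 56.2%.
Reserves = 27,220/2,680 = 10.2 months.
Product A: score 694 ≥ 640; DTI 34.1% ≤ 36%; LTV 56.2% ≤ 85% → qualifies.
Product B: score 694 ≥ 580; DTI 34.1% ≤ 36%; LTV 56.2% ≤ 85%; reserves 10.2 ≥ 4 mo → qualifies.
Qualifying: Product A, Product B. Lowest rate is 5.73% → Product B.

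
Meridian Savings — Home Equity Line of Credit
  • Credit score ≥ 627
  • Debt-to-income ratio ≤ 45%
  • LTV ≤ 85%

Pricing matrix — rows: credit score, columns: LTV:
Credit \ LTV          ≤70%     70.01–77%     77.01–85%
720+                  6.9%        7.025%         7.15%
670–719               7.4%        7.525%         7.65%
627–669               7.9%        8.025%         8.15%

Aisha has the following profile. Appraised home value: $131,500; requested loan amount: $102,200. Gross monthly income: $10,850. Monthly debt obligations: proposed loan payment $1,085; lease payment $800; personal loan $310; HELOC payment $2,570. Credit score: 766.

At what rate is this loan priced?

Credit score 766 ≥ 627; Total monthly debts = (1,085 + 800 + 310 + 2,570) = 4,765. DTI: 4,765 ÷ 10,850 = 43.9%, within the 45% cap
LTV: 102,200 ÷ 131,500 = 77.7%, within 85% cap
Score 766 is in the 720+ band; LTV 77.7% is in the 77.01–85% band → 7.15%.

7.15%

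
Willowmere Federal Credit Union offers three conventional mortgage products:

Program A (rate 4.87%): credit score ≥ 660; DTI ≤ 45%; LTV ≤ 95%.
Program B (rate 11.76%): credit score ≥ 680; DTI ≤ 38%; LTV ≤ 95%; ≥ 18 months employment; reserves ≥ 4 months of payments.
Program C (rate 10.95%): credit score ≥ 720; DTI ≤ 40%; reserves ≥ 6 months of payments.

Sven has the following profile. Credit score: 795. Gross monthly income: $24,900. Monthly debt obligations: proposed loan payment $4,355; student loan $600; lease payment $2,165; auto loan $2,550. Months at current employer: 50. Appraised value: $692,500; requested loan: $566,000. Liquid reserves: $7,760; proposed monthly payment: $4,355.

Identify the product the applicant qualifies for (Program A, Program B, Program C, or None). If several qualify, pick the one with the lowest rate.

Program A

Total debts = (4,355 + 600 + 2,165 + 2,550) = 9,670; DTI = 9,670/24,900 = 38.8%.
LTV = 566,000/692,500 = 81.7%.
Reserves = 7,760/4,355 = 1.8 months.
Program A: score 795 ≥ 660; DTI 38.8% ≤ 45%; LTV 81.7% ≤ 95% → qualifies.
Program B: score 795 ≥ 680; DTI 38.8% > 38%; LTV 81.7% ≤ 95%; employment 50 ≥ 18 mo; reserves 1.8 < 4 mo → does not qualify.
Program C: score 795 ≥ 720; DTI 38.8% ≤ 40%; reserves 1.8 < 6 mo → does not qualify.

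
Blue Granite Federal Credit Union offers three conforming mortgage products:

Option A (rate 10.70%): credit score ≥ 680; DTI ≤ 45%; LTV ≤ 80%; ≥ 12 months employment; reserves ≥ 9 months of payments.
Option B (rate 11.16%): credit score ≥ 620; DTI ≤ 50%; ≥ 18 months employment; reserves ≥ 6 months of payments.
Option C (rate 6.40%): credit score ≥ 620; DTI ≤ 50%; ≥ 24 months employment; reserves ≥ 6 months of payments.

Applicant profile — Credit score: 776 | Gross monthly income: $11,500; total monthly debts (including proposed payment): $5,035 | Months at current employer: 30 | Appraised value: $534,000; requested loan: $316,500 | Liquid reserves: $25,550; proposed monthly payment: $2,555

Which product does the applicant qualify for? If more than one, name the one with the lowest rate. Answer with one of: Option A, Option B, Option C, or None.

Option C

DTI = 5,035/11,500 = 43.8%.
LTV = 316,500/534,000 = 59.3%.
Reserves = 25,550/2,555 = 10.0 months.
Option A: score 776 ≥ 680; DTI 43.8% ≤ 45%; LTV 59.3% ≤ 80%; employment 30 ≥ 12 mo; reserves 10.0 ≥ 9 mo → qualifies.
Option B: score 776 ≥ 620; DTI 43.8% ≤ 50%; employment 30 ≥ 18 mo; reserves 10.0 ≥ 6 mo → qualifies.
Option C: score 776 ≥ 620; DTI 43.8% ≤ 50%; employment 30 ≥ 24 mo; reserves 10.0 ≥ 6 mo → qualifies.
Qualifying: Option A, Option B, Option C. Lowest rate is 6.40% → Option C.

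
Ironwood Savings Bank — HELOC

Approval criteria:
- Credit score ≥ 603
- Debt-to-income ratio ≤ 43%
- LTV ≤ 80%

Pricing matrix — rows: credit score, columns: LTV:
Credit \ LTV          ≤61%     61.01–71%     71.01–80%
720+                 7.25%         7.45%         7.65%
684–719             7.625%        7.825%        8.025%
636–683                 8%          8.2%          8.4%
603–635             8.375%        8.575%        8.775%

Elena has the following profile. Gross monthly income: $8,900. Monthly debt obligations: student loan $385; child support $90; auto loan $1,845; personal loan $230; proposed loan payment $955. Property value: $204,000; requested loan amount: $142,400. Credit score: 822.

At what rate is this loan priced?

Credit score 822 ≥ 603; Total monthly debts = (385 + 90 + 1,845 + 230 + 955) = 3,505. Debt-to-income = 3,505/8,900 = 39.4% — meets 43% limit
LTV: 142,400 ÷ 204,000 = 69.8%, within 80% cap
Credit 822 → row 720+; LTV 69.8% → column 61.01–71%. Grid cell → 7.45%.

7.45%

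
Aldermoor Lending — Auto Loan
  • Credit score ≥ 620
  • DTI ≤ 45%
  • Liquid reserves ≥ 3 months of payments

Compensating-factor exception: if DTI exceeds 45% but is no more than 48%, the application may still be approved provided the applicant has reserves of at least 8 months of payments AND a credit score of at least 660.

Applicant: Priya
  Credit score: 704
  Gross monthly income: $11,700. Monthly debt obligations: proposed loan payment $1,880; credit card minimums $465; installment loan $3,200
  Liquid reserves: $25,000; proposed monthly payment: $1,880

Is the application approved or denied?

Credit score 704 ≥ 620 (meets base)
Total debts = (1,880 + 465 + 3,200) = 5,545. DTI: 5,545 ÷ 11,700 = 47.4%, over the 45% base limit.
Reserves = 25,000/1,880 = 13.3 months ≥ 3
47.4% falls in the override range (45%–48%), so the compensating-factor test applies.
Reserves 13.3 ≥ 8 months; credit score 704 ≥ 660.
Both override conditions satisfied; DTI exception granted.

Approved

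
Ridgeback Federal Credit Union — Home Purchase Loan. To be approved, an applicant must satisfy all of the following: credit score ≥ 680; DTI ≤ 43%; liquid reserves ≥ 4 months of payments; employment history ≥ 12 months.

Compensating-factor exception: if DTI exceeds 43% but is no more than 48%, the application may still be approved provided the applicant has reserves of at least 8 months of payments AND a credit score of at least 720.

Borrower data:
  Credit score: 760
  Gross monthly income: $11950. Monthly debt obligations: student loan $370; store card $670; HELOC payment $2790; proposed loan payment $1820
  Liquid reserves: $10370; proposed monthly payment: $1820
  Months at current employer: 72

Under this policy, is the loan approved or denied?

Denied

Credit score 760 ≥ 680 (meets base)
Total debts = (370 + 670 + 2,790 + 1,820) = 5,650. DTI: 5,650 ÷ 11,950 = 47.3%, over the 43% base limit.
Liquid reserves cover 10,370/1,820 = 5.7 months — ≥ 4 required
Employment 72 ≥ 12 months
47.3% falls in the override range (43%–48%), so the compensating-factor test applies.
Reserves 5.7 < 8 months; credit score 760 ≥ 720.
Compensating-factor requirement not fully met.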